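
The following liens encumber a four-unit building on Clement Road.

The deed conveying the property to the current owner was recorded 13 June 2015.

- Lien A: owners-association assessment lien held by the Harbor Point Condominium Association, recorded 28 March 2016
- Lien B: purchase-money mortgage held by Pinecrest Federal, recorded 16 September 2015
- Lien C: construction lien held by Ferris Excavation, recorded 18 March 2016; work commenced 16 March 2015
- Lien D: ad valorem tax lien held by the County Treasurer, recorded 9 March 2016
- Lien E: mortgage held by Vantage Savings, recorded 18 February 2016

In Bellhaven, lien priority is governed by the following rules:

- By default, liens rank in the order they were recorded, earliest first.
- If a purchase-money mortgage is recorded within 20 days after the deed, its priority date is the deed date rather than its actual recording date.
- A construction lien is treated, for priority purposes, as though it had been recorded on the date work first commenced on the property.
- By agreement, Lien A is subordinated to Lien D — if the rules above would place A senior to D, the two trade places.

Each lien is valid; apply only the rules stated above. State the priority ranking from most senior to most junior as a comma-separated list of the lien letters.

C, B, E, D, A

Effective dates after the stated exceptions: B was recorded 95 days after the deed, outside the 20-day window, so it keeps its recording date; C's effective date is 16 March 2015, when work began.
Sorted by effective date: C (16 March 2015), B (16 September 2015), E (18 February 2016), D (9 March 2016), A (28 March 2016).
A already ranks below D; the subordination has no effect.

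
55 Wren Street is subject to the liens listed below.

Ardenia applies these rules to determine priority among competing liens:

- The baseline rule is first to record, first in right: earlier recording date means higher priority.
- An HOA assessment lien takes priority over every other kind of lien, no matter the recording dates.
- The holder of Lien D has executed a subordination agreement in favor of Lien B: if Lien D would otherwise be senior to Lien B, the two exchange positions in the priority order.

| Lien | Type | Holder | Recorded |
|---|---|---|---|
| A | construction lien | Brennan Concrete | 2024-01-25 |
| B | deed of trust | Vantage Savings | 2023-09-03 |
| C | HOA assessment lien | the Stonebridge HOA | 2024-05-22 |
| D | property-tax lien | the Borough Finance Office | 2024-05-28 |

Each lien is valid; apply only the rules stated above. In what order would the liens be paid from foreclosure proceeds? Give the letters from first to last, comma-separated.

C, B, A, D

C is an HOA assessment lien, so it outranks all other liens regardless of date.
The other liens, earliest effective date first: B (2023-09-03), A (2024-01-25), D (2024-05-28).
Since D is not senior to B, the subordination leaves the order unchanged.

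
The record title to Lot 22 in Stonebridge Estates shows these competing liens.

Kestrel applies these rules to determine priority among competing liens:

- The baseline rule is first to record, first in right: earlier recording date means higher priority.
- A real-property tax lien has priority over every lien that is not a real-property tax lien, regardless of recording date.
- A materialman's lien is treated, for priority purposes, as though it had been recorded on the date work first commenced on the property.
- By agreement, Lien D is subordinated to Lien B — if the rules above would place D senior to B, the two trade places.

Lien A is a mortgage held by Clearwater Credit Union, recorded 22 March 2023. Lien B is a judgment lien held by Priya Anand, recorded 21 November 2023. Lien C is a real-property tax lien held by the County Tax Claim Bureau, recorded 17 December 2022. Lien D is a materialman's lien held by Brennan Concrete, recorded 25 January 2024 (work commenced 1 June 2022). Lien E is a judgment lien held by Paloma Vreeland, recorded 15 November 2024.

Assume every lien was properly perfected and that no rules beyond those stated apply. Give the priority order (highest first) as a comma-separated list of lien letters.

C, B, A, D, E

Effective dates after the stated exceptions: D's effective date is 1 June 2022, when work began.
C is a real-property tax lien and takes priority over every other lien.
Ordering the rest by effective date: D (1 June 2022), A (22 March 2023), B (21 November 2023), E (15 November 2024).
The subordination applies — D was senior to B — so D and B swap.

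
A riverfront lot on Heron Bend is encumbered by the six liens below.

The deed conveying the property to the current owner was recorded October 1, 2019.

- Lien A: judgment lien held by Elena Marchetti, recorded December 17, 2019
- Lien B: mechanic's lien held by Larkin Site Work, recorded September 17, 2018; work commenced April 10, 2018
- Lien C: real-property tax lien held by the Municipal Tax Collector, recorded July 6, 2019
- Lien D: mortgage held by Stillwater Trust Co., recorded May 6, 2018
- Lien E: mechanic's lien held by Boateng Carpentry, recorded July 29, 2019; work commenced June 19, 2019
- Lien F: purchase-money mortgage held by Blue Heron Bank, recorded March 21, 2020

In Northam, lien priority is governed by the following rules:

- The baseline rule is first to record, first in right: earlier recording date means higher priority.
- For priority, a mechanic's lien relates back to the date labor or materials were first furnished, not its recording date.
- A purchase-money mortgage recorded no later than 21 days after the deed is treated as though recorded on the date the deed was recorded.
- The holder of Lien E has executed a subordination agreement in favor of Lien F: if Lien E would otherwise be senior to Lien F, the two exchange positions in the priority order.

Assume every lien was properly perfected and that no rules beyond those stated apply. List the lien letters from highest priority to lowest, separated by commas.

B, D, F, C, A, E

Effective dates: B relates back to April 10, 2018 (work commenced); E is treated as recorded June 19, 2019, the work-commencement date; F was recorded 172 days after the deed — beyond 21 days — so no relation-back applies.
By effective date: B (April 10, 2018), D (May 6, 2018), E (June 19, 2019), C (July 6, 2019), A (December 17, 2019), F (March 21, 2020).
The subordination applies — E was senior to F — so E and F swap.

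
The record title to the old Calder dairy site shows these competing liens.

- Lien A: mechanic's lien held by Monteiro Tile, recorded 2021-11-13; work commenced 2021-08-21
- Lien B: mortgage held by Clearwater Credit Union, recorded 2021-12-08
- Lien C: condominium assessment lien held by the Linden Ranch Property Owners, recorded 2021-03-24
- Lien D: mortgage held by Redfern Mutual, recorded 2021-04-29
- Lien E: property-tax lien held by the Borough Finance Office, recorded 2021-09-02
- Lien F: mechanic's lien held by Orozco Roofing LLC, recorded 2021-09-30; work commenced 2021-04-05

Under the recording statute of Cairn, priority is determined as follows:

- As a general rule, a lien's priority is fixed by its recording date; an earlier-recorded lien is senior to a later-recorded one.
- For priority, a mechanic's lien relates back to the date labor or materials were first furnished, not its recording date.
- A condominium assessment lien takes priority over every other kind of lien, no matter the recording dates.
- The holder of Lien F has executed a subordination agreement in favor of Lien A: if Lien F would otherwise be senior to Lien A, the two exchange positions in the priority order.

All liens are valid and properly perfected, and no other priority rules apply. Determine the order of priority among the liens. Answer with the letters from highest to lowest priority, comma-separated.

C, A, D, F, E, B

Effective dates: A relates back to 2021-08-21 (work commenced); F is treated as recorded 2021-04-05, the work-commencement date.
C, as a condominium assessment lien, has superpriority and ranks first.
Remaining liens by effective date: F (2021-04-05), D (2021-04-29), A (2021-08-21), E (2021-09-02), B (2021-12-08).
F would otherwise be senior to A, so under the subordination agreement F and A exchange positions.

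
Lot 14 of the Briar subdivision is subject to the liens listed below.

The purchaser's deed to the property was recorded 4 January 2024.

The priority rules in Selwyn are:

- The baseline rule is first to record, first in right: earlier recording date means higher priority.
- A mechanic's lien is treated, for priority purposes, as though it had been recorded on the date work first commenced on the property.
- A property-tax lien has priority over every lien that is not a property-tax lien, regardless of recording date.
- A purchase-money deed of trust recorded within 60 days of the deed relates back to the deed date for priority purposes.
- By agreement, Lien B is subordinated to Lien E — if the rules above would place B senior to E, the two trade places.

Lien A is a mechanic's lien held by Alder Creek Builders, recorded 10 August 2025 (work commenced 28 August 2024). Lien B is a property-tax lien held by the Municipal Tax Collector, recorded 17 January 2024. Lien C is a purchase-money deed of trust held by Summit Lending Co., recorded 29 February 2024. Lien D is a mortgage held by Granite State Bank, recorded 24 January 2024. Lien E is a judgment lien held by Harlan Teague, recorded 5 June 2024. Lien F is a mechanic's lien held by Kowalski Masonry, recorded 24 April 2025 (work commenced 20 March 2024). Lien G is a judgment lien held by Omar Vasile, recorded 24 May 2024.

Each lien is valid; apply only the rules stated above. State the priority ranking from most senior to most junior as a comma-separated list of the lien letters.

First, effective dates: A's effective date is 28 August 2024, when work began; C relates back to the deed date 4 January 2024; F is treated as recorded 20 March 2024, the work-commencement date.
B is a property-tax lien, so it outranks all other liens regardless of date.
Remaining liens by effective date: C (4 January 2024), D (24 January 2024), F (20 March 2024), G (24 May 2024), E (5 June 2024), A (28 August 2024).
B would otherwise be senior to E, so under the subordination agreement B and E exchange positions.

E, C, D, F, G, B, A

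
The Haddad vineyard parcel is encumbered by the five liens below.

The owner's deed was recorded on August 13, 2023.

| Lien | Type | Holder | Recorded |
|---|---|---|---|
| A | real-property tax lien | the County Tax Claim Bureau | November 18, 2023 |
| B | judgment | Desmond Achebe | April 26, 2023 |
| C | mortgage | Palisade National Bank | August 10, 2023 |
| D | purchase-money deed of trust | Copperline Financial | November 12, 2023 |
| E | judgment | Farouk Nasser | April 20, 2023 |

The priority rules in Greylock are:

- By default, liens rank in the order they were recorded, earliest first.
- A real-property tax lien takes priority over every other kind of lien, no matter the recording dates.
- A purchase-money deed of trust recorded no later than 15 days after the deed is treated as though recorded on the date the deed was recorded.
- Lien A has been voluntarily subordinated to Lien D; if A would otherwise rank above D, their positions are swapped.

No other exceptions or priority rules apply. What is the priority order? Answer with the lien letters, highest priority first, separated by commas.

D, E, B, C, A

Adjusting effective dates: D missed the 15-day window (91 days after the deed), so its recording date stands.
A, as a real-property tax lien, has superpriority and ranks first.
The other liens, earliest effective date first: E (April 20, 2023), B (April 26, 2023), C (August 10, 2023), D (November 12, 2023).
A would otherwise be senior to D, so under the subordination agreement A and D exchange positions.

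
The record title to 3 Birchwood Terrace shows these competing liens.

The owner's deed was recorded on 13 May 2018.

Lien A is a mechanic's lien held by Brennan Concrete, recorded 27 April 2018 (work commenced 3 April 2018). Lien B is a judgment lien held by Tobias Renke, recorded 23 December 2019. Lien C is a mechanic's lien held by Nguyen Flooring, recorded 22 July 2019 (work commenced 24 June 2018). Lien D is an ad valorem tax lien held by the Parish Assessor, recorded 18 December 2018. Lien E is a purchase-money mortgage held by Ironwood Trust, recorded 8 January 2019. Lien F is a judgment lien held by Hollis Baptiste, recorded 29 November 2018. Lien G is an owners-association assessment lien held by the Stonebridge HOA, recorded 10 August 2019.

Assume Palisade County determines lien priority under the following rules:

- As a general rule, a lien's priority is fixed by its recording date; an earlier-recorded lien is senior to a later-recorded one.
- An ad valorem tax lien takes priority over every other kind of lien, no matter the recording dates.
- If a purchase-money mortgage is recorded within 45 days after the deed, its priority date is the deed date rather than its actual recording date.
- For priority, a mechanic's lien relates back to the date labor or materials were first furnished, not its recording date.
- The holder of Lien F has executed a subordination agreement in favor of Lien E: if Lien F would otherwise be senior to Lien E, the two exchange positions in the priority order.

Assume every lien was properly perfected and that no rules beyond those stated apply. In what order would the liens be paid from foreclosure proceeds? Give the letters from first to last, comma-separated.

D, A, C, E, F, G, B

Effective dates after the stated exceptions: A's effective date is 3 April 2018, when work began; C is treated as recorded 24 June 2018, the work-commencement date; E was recorded 240 days after the deed — beyond 45 days — so no relation-back applies.
D is an ad valorem tax lien, so it outranks all other liens regardless of date.
Ordering the rest by effective date: A (3 April 2018), C (24 June 2018), F (29 November 2018), E (8 January 2019), G (10 August 2019), B (23 December 2019).
The subordination applies — F was senior to E — so F and E swap.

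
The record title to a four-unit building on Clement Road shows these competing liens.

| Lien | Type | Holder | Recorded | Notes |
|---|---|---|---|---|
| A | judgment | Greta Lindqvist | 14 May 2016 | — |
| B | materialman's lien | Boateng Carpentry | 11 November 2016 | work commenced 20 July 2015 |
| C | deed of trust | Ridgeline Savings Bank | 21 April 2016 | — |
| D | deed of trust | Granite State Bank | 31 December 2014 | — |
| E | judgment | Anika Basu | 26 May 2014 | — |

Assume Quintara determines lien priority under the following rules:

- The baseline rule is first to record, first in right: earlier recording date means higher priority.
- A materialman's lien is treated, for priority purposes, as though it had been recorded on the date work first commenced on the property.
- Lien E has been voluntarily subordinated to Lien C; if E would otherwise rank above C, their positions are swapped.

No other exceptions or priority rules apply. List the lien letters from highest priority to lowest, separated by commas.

Adjusting effective dates: B relates back to 20 July 2015 (work commenced).
Sorted by effective date: E (26 May 2014), D (31 December 2014), B (20 July 2015), C (21 April 2016), A (14 May 2016).
The subordination applies — E was senior to C — so E and C swap.

C, D, B, E, A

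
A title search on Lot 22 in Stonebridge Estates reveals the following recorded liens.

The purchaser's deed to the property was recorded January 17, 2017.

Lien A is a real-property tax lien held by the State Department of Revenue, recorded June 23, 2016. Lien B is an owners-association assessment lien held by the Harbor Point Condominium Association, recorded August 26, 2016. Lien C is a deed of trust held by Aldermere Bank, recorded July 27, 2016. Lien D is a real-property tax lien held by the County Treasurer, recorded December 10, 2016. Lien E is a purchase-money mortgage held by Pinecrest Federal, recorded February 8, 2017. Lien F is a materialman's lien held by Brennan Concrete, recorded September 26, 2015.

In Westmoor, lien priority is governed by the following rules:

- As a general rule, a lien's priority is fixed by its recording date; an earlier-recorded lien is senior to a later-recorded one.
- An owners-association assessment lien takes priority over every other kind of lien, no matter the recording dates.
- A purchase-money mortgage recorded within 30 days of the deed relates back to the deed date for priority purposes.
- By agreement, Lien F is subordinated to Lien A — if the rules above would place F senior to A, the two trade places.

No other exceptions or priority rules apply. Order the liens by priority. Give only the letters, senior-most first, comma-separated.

Effective dates after the stated exceptions: E's effective date is the deed date, January 17, 2017.
B is an owners-association assessment lien, so it outranks all other liens regardless of date.
Remaining liens by effective date: F (September 26, 2015), A (June 23, 2016), C (July 27, 2016), D (December 10, 2016), E (January 17, 2017).
Because F would otherwise rank above A, the subordination swaps them.

B, A, F, C, D, E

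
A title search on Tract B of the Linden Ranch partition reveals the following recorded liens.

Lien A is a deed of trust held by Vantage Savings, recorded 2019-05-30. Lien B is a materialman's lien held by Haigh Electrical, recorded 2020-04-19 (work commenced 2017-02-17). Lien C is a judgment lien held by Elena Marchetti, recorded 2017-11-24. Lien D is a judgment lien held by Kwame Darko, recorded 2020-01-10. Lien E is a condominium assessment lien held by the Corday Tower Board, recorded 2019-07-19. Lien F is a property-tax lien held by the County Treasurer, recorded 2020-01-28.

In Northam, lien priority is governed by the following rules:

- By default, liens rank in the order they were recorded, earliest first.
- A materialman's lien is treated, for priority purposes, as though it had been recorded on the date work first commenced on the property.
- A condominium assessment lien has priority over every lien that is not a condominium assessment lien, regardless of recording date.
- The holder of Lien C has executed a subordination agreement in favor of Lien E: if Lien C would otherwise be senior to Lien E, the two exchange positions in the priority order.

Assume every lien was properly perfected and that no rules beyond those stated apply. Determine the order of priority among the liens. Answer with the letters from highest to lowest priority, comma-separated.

Adjusting effective dates: B relates back to 2017-02-17 (work commenced).
As a condominium assessment lien, E is senior to every other lien.
Remaining liens by effective date: B (2017-02-17), C (2017-11-24), A (2019-05-30), D (2020-01-10), F (2020-01-28).
C is already junior to E, so the subordination agreement changes nothing.

E, B, C, A, D, F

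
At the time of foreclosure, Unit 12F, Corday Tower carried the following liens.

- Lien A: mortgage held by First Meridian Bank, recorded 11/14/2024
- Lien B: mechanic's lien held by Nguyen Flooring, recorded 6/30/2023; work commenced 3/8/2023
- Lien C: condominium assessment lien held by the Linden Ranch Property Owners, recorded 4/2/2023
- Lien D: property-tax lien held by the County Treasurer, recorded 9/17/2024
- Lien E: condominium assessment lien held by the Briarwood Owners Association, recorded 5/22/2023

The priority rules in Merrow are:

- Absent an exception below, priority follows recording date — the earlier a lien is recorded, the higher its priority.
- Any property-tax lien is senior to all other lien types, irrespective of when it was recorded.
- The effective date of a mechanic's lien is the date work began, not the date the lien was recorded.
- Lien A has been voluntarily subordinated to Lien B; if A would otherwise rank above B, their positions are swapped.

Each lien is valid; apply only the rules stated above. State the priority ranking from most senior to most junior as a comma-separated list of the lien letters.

Effective dates after the stated exceptions: B relates back to 3/8/2023 (work commenced).
D is a property-tax lien and takes priority over every other lien.
The other liens, earliest effective date first: B (3/8/2023), C (4/2/2023), E (5/22/2023), A (11/14/2024).
A already ranks below B; the subordination has no effect.

D, B, C, E, A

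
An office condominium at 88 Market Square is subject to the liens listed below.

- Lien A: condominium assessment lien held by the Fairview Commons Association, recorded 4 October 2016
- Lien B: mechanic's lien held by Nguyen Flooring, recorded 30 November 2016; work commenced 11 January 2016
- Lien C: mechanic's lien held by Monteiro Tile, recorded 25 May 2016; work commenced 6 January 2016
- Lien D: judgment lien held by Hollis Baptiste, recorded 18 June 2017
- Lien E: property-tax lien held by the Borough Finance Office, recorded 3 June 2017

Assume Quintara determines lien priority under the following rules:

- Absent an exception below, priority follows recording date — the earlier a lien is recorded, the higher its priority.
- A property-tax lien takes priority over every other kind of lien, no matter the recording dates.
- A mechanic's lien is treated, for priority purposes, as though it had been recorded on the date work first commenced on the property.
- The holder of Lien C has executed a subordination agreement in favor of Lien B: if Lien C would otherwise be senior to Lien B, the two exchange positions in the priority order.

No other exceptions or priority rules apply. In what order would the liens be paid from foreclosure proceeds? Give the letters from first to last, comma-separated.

E, B, C, A, D

Effective dates: B's effective date is 11 January 2016, when work began; C's effective date is 6 January 2016, when work began.
As a property-tax lien, E is senior to every other lien.
Remaining liens by effective date: C (6 January 2016), B (11 January 2016), A (4 October 2016), D (18 June 2017).
Because C would otherwise rank above B, the subordination swaps them.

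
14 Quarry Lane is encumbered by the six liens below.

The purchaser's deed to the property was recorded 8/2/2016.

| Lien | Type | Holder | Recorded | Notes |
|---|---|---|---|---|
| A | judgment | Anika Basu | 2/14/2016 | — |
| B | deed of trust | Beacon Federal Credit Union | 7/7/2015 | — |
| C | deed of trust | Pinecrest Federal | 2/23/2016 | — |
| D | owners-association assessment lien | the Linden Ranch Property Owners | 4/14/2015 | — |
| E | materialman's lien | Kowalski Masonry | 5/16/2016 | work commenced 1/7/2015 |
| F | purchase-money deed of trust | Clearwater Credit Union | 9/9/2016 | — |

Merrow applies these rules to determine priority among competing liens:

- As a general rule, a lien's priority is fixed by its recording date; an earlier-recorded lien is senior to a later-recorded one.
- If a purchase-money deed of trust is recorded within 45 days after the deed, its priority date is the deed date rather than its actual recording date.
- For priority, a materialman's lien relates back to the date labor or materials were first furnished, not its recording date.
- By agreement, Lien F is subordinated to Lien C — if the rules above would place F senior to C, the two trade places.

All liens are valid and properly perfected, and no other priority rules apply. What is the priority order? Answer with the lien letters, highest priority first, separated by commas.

Effective dates after the stated exceptions: E's effective date is 1/7/2015, when work began; F's effective date is the deed date, 8/2/2016.
By effective date, earliest first: E (1/7/2015), D (4/14/2015), B (7/7/2015), A (2/14/2016), C (2/23/2016), F (8/2/2016).
F is already junior to C, so the subordination agreement changes nothing.

E, D, B, A, C, F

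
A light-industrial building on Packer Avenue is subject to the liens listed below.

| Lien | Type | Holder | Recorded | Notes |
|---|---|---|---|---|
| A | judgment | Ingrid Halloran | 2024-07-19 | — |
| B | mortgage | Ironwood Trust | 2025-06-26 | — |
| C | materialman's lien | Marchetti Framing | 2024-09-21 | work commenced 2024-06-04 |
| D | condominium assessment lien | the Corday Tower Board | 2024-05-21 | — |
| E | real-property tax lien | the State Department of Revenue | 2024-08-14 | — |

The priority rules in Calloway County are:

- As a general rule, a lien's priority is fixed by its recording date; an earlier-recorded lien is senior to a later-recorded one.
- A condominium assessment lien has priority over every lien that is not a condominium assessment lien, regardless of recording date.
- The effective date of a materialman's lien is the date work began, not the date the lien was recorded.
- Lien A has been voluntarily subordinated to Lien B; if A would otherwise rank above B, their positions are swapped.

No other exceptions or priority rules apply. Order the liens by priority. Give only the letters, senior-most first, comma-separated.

Effective dates: C is treated as recorded 2024-06-04, the work-commencement date.
D is a condominium assessment lien and takes priority over every other lien.
Among the remaining liens, by effective date: C (2024-06-04), A (2024-07-19), E (2024-08-14), B (2025-06-26).
The subordination applies — A was senior to B — so A and B swap.

D, C, B, E, A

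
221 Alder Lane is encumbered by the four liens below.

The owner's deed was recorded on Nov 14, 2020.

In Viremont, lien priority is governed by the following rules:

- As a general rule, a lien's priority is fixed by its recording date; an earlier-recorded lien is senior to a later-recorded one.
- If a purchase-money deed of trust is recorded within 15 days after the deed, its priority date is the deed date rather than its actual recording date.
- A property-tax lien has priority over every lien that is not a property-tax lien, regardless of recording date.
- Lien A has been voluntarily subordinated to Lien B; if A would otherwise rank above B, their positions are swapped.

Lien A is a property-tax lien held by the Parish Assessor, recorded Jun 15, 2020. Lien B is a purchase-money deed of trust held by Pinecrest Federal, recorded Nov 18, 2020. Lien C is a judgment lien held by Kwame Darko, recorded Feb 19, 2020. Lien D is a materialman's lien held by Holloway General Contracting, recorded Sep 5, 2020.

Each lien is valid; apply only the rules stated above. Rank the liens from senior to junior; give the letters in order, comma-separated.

B, C, D, A

Effective dates after the stated exceptions: B was recorded within the 15-day window, so its effective date is the deed date Nov 14, 2020.
As a property-tax lien, A is senior to every other lien.
Remaining liens by effective date: C (Feb 19, 2020), D (Sep 5, 2020), B (Nov 14, 2020).
The subordination applies — A was senior to B — so A and B swap.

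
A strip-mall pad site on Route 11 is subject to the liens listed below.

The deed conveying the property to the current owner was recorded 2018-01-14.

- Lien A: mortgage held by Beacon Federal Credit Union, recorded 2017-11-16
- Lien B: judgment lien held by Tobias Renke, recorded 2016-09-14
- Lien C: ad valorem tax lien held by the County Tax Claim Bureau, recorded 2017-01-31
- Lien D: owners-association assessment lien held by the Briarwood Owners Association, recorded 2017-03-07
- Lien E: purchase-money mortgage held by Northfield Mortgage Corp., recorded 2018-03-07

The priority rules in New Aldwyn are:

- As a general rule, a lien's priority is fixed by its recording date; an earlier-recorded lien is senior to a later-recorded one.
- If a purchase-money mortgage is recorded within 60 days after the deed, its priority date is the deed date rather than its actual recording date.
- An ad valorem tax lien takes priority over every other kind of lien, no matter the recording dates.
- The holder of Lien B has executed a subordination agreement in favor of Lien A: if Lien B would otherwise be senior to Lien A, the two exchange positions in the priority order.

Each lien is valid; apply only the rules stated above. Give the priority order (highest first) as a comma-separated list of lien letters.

C, A, D, B, E

Adjusting effective dates: E relates back to the deed date 2018-01-14.
C is an ad valorem tax lien, so it outranks all other liens regardless of date.
Remaining liens by effective date: B (2016-09-14), D (2017-03-07), A (2017-11-16), E (2018-01-14).
Because B would otherwise rank above A, the subordination swaps them.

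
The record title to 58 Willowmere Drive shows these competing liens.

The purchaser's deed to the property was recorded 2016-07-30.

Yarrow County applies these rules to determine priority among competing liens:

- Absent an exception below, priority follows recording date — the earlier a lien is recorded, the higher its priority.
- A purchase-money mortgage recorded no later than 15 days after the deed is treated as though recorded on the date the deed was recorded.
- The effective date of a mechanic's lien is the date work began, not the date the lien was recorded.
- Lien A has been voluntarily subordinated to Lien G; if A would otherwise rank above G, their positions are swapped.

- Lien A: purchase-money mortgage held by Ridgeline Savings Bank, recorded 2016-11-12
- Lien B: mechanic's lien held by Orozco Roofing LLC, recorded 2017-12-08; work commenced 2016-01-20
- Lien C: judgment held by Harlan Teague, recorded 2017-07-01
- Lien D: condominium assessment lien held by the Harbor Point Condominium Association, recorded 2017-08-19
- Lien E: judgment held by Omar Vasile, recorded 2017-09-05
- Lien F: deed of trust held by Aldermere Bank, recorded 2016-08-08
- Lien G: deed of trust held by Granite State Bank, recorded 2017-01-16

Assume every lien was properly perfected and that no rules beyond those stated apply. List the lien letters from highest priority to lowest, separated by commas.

B, F, G, A, C, D, E

First, effective dates: A was recorded 105 days after the deed — beyond 15 days — so no relation-back applies; B is treated as recorded 2016-01-20, the work-commencement date.
By effective date, earliest first: B (2016-01-20), F (2016-08-08), A (2016-11-12), G (2017-01-16), C (2017-07-01), D (2017-08-19), E (2017-09-05).
Because A would otherwise rank above G, the subordination swaps them.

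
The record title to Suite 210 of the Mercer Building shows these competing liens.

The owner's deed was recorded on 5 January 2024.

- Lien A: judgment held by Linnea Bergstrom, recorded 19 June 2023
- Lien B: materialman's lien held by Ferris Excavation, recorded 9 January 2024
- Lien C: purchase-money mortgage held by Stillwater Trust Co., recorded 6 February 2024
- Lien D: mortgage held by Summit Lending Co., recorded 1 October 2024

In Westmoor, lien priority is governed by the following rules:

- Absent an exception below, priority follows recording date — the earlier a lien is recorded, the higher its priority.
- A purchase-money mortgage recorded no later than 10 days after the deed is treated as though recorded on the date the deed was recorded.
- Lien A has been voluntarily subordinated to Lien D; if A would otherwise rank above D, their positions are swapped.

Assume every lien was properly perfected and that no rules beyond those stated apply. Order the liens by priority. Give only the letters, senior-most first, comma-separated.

D, B, C, A

First, effective dates: C missed the 10-day window (32 days after the deed), so its recording date stands.
By effective date: A (19 June 2023), B (9 January 2024), C (6 February 2024), D (1 October 2024).
Because A would otherwise rank above D, the subordination swaps them.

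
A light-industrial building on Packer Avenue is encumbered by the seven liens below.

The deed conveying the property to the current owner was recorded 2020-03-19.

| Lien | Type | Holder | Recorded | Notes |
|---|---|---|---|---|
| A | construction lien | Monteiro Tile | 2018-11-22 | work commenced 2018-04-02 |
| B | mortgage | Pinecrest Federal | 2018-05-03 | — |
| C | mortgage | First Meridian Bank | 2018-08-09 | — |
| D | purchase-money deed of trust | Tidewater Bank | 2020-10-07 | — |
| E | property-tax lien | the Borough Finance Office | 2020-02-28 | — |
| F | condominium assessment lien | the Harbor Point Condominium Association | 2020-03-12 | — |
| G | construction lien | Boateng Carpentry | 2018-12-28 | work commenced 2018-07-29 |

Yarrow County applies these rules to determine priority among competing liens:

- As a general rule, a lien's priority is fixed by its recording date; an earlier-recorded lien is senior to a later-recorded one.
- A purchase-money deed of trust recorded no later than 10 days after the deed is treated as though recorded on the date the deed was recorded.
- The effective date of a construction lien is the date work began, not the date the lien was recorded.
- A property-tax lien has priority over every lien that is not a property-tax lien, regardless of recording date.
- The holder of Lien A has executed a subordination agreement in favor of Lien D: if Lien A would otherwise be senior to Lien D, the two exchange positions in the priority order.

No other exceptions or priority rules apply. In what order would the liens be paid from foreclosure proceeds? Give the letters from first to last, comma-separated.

Effective dates: A relates back to 2018-04-02 (work commenced); D missed the 10-day window (202 days after the deed), so its recording date stands; G's effective date is 2018-07-29, when work began.
E is a property-tax lien and takes priority over every other lien.
The other liens, earliest effective date first: A (2018-04-02), B (2018-05-03), G (2018-07-29), C (2018-08-09), F (2020-03-12), D (2020-10-07).
A would otherwise be senior to D, so under the subordination agreement A and D exchange positions.

E, D, B, G, C, F, A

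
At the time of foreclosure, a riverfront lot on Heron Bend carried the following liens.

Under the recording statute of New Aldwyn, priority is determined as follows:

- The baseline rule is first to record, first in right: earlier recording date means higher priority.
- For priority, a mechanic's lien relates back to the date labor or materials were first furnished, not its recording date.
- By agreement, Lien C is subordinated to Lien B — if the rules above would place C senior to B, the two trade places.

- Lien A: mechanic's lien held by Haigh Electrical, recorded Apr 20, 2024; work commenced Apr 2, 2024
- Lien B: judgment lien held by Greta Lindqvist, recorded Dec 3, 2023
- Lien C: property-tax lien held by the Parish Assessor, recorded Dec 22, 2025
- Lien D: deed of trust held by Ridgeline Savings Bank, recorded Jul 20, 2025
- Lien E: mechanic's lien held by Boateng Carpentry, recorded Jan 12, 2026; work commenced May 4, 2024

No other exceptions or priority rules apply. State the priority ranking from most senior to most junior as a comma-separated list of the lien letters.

Effective dates after the stated exceptions: A relates back to Apr 2, 2024 (work commenced); E relates back to May 4, 2024 (work commenced).
By effective date, earliest first: B (Dec 3, 2023), A (Apr 2, 2024), E (May 4, 2024), D (Jul 20, 2025), C (Dec 22, 2025).
Since C is not senior to B, the subordination leaves the order unchanged.

B, A, E, D, C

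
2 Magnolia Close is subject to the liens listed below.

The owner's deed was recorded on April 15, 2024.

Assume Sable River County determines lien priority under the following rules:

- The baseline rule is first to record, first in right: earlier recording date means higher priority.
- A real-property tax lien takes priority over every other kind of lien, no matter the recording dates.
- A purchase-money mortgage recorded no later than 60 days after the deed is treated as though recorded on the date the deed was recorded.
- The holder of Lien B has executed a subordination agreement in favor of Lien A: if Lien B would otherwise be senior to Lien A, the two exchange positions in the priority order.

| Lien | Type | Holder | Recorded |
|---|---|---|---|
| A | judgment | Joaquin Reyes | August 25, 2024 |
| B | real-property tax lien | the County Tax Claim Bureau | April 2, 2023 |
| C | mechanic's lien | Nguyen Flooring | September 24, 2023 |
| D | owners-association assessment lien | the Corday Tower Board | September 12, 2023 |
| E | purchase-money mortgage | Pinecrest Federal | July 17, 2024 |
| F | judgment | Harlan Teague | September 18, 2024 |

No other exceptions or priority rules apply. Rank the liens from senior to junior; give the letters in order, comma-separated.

Adjusting effective dates: E missed the 60-day window (93 days after the deed), so its recording date stands.
B is a real-property tax lien and takes priority over every other lien.
The other liens, earliest effective date first: D (September 12, 2023), C (September 24, 2023), E (July 17, 2024), A (August 25, 2024), F (September 18, 2024).
Because B would otherwise rank above A, the subordination swaps them.

A, D, C, E, B, F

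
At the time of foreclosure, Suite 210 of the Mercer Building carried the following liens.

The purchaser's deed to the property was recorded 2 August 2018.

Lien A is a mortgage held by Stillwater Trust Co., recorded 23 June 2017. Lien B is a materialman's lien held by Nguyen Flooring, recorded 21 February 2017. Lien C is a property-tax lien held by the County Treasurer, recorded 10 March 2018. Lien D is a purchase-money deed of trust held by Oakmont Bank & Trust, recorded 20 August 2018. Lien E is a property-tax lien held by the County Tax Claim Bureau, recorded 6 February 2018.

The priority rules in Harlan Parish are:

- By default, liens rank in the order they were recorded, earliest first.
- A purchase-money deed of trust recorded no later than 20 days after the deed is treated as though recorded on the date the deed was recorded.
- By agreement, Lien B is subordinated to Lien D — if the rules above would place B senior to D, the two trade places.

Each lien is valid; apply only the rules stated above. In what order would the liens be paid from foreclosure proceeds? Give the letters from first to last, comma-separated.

D, A, E, C, B

First, effective dates: D relates back to the deed date 2 August 2018.
Ordering by effective date: B (21 February 2017), A (23 June 2017), E (6 February 2018), C (10 March 2018), D (2 August 2018).
B is senior to D before the subordination, so the two trade places.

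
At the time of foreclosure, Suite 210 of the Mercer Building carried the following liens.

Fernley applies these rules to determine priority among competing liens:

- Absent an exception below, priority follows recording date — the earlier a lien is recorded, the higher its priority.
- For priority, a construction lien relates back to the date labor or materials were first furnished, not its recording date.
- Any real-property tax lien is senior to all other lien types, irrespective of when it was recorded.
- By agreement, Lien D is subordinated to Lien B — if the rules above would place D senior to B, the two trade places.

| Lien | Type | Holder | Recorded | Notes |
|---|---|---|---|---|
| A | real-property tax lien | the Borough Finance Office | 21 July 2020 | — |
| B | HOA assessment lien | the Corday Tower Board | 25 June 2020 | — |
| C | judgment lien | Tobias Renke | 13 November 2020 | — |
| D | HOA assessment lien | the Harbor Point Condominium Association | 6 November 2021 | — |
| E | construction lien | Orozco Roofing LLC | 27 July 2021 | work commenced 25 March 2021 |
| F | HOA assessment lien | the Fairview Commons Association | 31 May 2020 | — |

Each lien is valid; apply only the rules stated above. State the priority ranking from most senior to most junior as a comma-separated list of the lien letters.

A, F, B, C, E, D

First, effective dates: E relates back to 25 March 2021 (work commenced).
A, as a real-property tax lien, has superpriority and ranks first.
Among the remaining liens, by effective date: F (31 May 2020), B (25 June 2020), C (13 November 2020), E (25 March 2021), D (6 November 2021).
Since D is not senior to B, the subordination leaves the order unchanged.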